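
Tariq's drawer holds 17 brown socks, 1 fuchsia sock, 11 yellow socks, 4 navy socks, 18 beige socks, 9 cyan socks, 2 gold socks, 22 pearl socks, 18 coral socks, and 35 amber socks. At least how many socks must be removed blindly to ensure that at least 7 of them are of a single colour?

By the pigeonhole principle, put each drawn sock into a box by colour. The largest draw with every box below 7 takes min(count, 6) from each colour; colours with fewer than 6 contribute all they have.
Σ min(cᵢ, 6) = 6 + 1 + 6 + 4 + 6 + 6 + 2 + 6 + 6 + 6 = 49.
Draw number 49 + 1 = 50 must push one box to 7.

50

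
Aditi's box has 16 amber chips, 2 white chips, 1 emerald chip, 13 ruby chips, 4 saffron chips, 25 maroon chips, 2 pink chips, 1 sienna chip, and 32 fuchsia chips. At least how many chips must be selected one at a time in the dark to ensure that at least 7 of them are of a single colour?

35

Put each drawn chip into a box by colour. The largest draw with every box below 7 takes min(count, 6) from each colour; colours with fewer than 6 contribute all they have.
Σ min(cᵢ, 6) = 6 + 2 + 1 + 6 + 4 + 6 + 2 + 1 + 6 = 34.
Draw number 34 + 1 = 35 must push one box to 7.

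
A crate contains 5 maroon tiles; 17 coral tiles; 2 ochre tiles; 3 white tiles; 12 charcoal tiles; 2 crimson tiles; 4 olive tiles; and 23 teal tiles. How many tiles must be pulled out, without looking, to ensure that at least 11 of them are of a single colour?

47

The 8 colours are the holes; the tiles drawn are the pigeons.
To avoid 11 of any one colour, the worst case takes at most 10 of each colour, or every tile of a colour that has fewer than 10.
That gives 5 + 10 + 2 + 3 + 10 + 2 + 4 + 10 = 46 tiles with no colour reaching 11.
The next tile forces some colour to 11, so 46 + 1 = 47.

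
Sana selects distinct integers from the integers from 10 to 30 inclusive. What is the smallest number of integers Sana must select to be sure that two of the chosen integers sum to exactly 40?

Two chosen integers sum to 40 exactly when both halves of some pair {x, 40−x} with 10 ≤ x ≤ 40−x ≤ 30 are chosen — 10 such pairs.
The remaining 1 element (those with no distinct partner in range) can never complete a 40-sum, so the worst case takes all of them and one from each pair: 1 + 10 = 11.
The 12th integer has to be the second member of some pair, so 11 + 1 = 12.

12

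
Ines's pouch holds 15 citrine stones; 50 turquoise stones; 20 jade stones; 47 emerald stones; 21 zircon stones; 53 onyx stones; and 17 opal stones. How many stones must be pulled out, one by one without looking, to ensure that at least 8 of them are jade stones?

211

In the worst case for collecting jade stones, every non-jade stone comes out first.
There are 15 + 50 + 47 + 21 + 53 + 17 = 203 non-jade stones altogether.
After those, each further stone must be jade, so 203 + 8 = 211 draws guarantee 8 jade stones.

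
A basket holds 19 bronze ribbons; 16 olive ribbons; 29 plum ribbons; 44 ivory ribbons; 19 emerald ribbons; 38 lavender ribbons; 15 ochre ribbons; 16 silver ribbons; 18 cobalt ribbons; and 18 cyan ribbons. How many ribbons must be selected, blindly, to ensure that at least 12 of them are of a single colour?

111

An adversary could hand out at most 11 ribbons per colour: 11 + 11 + 11 + 11 + 11 + 11 + 11 + 11 + 11 + 11 = 110 ribbons and still no colour has 12.
One more ribbon lands in a colour already at 11, so 111 draws are enough and 110 are not.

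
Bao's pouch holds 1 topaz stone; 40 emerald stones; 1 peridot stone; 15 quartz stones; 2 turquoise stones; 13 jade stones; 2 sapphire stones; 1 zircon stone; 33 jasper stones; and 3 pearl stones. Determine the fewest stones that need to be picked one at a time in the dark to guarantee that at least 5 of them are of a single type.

27

By pigeonhole, the 10 types are the holes; the stones drawn are the pigeons.
To avoid 5 of any one type, the worst case takes at most 4 of each type, or every stone of a type that has fewer than 4.
That gives 1 + 4 + 1 + 4 + 2 + 4 + 2 + 1 + 4 + 3 = 26 stones with no type reaching 5.
The next stone forces some type to 5, so 26 + 1 = 27.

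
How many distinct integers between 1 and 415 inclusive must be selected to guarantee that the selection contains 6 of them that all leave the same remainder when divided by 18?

Pigeonhole: the 18 residue classes mod 18 are the pigeonholes.
With 90 integers one could put 5 in each residue class and have no class reach 6.
The 91st integer pushes some class to 6, so 18·5 + 1 = 91.

91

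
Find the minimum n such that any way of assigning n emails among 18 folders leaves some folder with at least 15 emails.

253

With 252 emails one could put exactly 14 in each of the 18 folders, and no folder would reach 15.
One more email must land in a folder that already has 14, giving it 15.
So 18 × 14 + 1 = 253 emails are required.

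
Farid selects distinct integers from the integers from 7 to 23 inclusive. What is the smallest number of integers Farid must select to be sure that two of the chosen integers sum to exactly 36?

13

Two chosen integers sum to 36 exactly when both halves of some pair {x, 36−x} with 13 ≤ x ≤ 36−x ≤ 23 are chosen — 5 such pairs.
The remaining 7 elements (those with no distinct partner in range) can never complete a 36-sum, so the worst case takes all of them and one from each pair: 7 + 5 = 12.
The 13th integer has to be the second member of some pair, so 12 + 1 = 13.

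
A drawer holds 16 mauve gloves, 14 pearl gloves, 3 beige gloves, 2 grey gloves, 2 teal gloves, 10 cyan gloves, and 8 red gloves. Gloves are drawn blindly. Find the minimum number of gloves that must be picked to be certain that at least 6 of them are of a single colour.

28

The 7 colours are the holes; the gloves drawn are the pigeons.
To avoid 6 of any one colour, the worst case takes at most 5 of each colour, or every glove of a colour that has fewer than 5.
That gives 5 + 5 + 3 + 2 + 2 + 5 + 5 = 27 gloves with no colour reaching 6.
The next glove forces some colour to 6, so 27 + 1 = 28.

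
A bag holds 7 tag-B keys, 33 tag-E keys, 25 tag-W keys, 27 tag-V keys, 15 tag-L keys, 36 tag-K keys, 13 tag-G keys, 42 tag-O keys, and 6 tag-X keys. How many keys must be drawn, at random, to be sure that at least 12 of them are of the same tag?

91

An adversary could hand out at most 11 keys per tag (tag-B, tag-X run out sooner): 7 + 11 + 11 + 11 + 11 + 11 + 11 + 11 + 6 = 90 keys and still no tag has 12.
Pigeonhole: one more key lands in a tag already at 11, so 91 draws are enough and 90 are not.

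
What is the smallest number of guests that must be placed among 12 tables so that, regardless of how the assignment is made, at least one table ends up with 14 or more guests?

With 156 guests one could put exactly 13 in each of the 12 tables, and no table would reach 14.
One more guest must land in a table that already has 13, giving it 14.
So 12 × 13 + 1 = 157 guests are required.

157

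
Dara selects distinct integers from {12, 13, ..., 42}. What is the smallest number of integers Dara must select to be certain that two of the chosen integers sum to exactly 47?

Group the elements by complementary pair {x, 47−x}: {12,35}, {13,34}, {14,33}, …, giving 12 two-element pairs and 7 integers whose partner 47−x falls outside [12,42].
By pigeonhole, treating each of those 19 groups as a pigeonhole, one can pick one integer per group — 19 integers — with no two summing to 47.
The 20th integer lands in an occupied pair, forcing a sum of 47.

20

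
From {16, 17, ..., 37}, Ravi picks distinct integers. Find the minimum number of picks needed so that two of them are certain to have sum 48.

15

Group the elements by complementary pair {x, 48−x}: {16,32}, {17,31}, {18,30}, …, giving 8 two-element pairs, the single value 24 (it cannot pair with itself since the integers are distinct), and 5 integers whose partner 48−x falls outside [16,37].
Treating each of those 14 groups as a pigeonhole, one can pick one integer per group — 14 integers — with no two summing to 48.
The 15th integer lands in an occupied pair, forcing a sum of 48.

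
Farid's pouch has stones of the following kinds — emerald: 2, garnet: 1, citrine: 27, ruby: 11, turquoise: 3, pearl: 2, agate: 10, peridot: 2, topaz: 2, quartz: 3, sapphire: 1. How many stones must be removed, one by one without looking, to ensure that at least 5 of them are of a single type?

29

An adversary could hand out at most 4 stones per type (8 types run out sooner): 2 + 1 + 4 + 4 + 3 + 2 + 4 + 2 + 2 + 3 + 1 = 28 stones and still no type has 5.
One more stone lands in a type already at 4, so 29 draws are enough and 28 are not.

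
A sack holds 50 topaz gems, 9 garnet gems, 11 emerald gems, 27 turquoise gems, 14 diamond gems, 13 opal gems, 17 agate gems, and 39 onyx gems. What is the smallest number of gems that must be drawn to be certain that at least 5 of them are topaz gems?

135

In the worst case for collecting topaz gems, every non-topaz gem comes out first.
There are 9 + 11 + 27 + 14 + 13 + 17 + 39 = 130 non-topaz gems altogether.
After those, each further gem must be topaz, so 130 + 5 = 135 draws guarantee 5 topaz gems.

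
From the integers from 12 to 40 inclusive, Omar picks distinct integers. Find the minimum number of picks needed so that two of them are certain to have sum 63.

Two chosen integers sum to 63 exactly when both halves of some pair {x, 63−x} with 23 ≤ x ≤ 63−x ≤ 40 are chosen — 9 such pairs.
The remaining 11 elements (those with no distinct partner in range) can never complete a 63-sum, so the worst case takes all of them and one from each pair: 11 + 9 = 20.
The 21st integer has to be the second member of some pair, so 20 + 1 = 21.

21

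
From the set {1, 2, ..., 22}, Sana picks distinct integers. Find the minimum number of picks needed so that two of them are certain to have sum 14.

17

A set avoiding the sum 14 can contain at most one of each pair {x, 14−x}, plus the 10 elements whose complement lies outside the range or equal to its own complement.
The integers 7, …, 22 (16 of them) are such a set: any two sum to at least 7+8 = 15 > 14.
By pigeonhole, any 17th integer completes one of the 6 pairs, so 17 choices force a sum of 14.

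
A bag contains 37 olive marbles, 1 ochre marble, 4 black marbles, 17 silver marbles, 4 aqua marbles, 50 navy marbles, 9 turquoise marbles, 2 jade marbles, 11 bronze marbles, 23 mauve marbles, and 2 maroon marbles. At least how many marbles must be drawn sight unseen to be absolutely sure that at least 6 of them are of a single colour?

Put each drawn marble into a box by colour. The largest draw with every box below 6 takes min(count, 5) from each colour; colours with fewer than 5 contribute all they have.
Σ min(cᵢ, 5) = 5 + 1 + 4 + 5 + 4 + 5 + 5 + 2 + 5 + 5 + 2 = 43.
Draw number 43 + 1 = 44 must push one box to 6.

44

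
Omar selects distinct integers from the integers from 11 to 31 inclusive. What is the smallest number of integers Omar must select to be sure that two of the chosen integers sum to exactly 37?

Two chosen integers sum to 37 exactly when both halves of some pair {x, 37−x} with 11 ≤ x ≤ 37−x ≤ 26 are chosen — 8 such pairs.
The remaining 5 elements (those with no distinct partner in range) can never complete a 37-sum, so the worst case takes all of them and one from each pair: 5 + 8 = 13.
The 14th integer has to be the second member of some pair, so 13 + 1 = 14.

14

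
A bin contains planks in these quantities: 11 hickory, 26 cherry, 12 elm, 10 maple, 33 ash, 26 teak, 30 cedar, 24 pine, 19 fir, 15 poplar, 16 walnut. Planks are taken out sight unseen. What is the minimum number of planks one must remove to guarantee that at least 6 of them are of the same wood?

56

An adversary could hand out at most 5 planks per wood: 5 + 5 + 5 + 5 + 5 + 5 + 5 + 5 + 5 + 5 + 5 = 55 planks and still no wood has 6.
By the pigeonhole principle, one more plank lands in a wood already at 5, so 56 draws are enough and 55 are not.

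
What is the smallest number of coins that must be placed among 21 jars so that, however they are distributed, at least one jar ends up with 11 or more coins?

211

With 210 coins one could put exactly 10 in each of the 21 jars, and no jar would reach 11.
One more coin must land in a jar that already has 10, giving it 11.
So 21 × 10 + 1 = 211 coins are required.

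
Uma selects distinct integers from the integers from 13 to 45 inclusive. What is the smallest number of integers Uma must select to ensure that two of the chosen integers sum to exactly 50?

Two chosen integers sum to 50 exactly when both halves of some pair {x, 50−x} with 13 ≤ x ≤ 50−x ≤ 37 are chosen — 12 such pairs.
The remaining 9 elements (those with no distinct partner in range) can never complete a 50-sum, so the worst case takes all of them and one from each pair: 9 + 12 = 21.
The 22nd integer has to be the second member of some pair, so 21 + 1 = 22.

22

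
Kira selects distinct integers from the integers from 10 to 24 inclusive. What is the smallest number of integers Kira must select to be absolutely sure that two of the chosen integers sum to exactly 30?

11

Two chosen integers sum to 30 exactly when both halves of some pair {x, 30−x} with 10 ≤ x ≤ 30−x ≤ 20 are chosen — 5 such pairs.
The remaining 5 elements (those with no distinct partner in range) can never complete a 30-sum, so the worst case takes all of them and one from each pair: 5 + 5 = 10.
The 11th integer has to be the second member of some pair, so 10 + 1 = 11.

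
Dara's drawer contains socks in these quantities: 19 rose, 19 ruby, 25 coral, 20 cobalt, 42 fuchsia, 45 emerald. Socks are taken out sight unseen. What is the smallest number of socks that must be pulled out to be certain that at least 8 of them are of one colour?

43

The 6 colours are the holes; the socks drawn are the pigeons.
To avoid 8 of any one colour, the worst case takes at most 7 of each colour.
That gives 7 + 7 + 7 + 7 + 7 + 7 = 42 socks with no colour reaching 8.
The next sock forces some colour to 8, so 42 + 1 = 43.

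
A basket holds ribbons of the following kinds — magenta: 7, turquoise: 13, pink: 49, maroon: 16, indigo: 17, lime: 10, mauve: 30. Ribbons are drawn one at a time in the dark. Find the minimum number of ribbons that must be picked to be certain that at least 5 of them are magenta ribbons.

In the worst case for collecting magenta ribbons, every non-magenta ribbon comes out first.
There are 13 + 49 + 16 + 17 + 10 + 30 = 135 non-magenta ribbons altogether.
After those, each further ribbon must be magenta, so 135 + 5 = 140 draws guarantee 5 magenta ribbons.

140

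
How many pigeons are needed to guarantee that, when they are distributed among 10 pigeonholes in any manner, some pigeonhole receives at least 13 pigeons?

With 120 pigeons one could put exactly 12 in each of the 10 pigeonholes, and no pigeonhole would reach 13.
One more pigeon must land in a pigeonhole that already has 12, giving it 13.
So 10 × 12 + 1 = 121 pigeons are required.

121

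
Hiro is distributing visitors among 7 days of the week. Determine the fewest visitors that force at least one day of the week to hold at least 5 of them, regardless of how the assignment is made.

29

With 28 visitors one could put exactly 4 in each of the 7 days of the week, and no day of the week would reach 5.
One more visitor must land in a day of the week that already has 4, giving it 5.
So 7 × 4 + 1 = 29 visitors are required.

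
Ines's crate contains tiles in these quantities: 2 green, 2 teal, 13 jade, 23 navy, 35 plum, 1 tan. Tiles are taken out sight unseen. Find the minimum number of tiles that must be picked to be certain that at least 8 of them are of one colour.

27

An adversary could hand out at most 7 tiles per colour (green, teal, tan run out sooner): 2 + 2 + 7 + 7 + 7 + 1 = 26 tiles and still no colour has 8.
One more tile lands in a colour already at 7, so 27 draws are enough and 26 are not.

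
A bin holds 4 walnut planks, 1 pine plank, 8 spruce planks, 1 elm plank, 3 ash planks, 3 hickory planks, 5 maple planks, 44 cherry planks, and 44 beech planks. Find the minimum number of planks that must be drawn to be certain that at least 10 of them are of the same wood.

44

The 9 woods are the holes; the planks drawn are the pigeons.
To avoid 10 of any one wood, the worst case takes at most 9 of each wood, or every plank of a wood that has fewer than 9.
That gives 4 + 1 + 8 + 1 + 3 + 3 + 5 + 9 + 9 = 43 planks with no wood reaching 10.
The next plank forces some wood to 10, so 43 + 1 = 44.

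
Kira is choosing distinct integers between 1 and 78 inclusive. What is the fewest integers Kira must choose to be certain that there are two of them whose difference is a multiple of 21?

Integers whose pairwise differences are multiples of 21 are exactly those sharing a remainder mod 21. The 21 residue classes mod 21 are the pigeonholes.
With 21 integers one could put 1 in each residue class and have no class reach 2.
The 22nd integer pushes some class to 2, so 21·1 + 1 = 22.

22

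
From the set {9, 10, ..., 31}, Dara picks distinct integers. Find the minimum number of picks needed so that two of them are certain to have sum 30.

18

Two chosen integers sum to 30 exactly when both halves of some pair {x, 30−x} with 9 ≤ x ≤ 30−x ≤ 21 are chosen — 6 such pairs.
The remaining 11 elements (those with no distinct partner in range) can never complete a 30-sum, so the worst case takes all of them and one from each pair: 11 + 6 = 17.
The 18th integer has to be the second member of some pair, so 17 + 1 = 18.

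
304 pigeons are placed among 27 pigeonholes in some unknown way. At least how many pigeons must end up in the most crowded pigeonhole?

12

The 27 pigeonholes are the holes and the 304 pigeons are the pigeons.
If every pigeonhole held at most 11 pigeons, the total would be at most 27 × 11 = 297, which is less than 304.
So some pigeonhole holds at least ⌈304/27⌉ = 12 pigeons.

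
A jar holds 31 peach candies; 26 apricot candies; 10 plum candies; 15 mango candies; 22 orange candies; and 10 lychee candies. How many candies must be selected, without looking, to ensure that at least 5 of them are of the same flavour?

An adversary could hand out at most 4 candies per flavour: 4 + 4 + 4 + 4 + 4 + 4 = 24 candies and still no flavour has 5.
One more candy lands in a flavour already at 4, so 25 draws are enough and 24 are not.

25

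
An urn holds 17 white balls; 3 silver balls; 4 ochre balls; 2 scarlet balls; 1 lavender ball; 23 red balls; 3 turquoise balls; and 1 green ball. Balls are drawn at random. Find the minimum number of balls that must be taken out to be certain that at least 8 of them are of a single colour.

29

The 8 colours are the holes; the balls drawn are the pigeons.
To avoid 8 of any one colour, the worst case takes at most 7 of each colour, or every ball of a colour that has fewer than 7.
That gives 7 + 3 + 4 + 2 + 1 + 7 + 3 + 1 = 28 balls with no colour reaching 8.
The next ball forces some colour to 8, so 28 + 1 = 29.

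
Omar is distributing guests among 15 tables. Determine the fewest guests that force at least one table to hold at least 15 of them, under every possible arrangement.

With 210 guests one could put exactly 14 in each of the 15 tables, and no table would reach 15.
By the pigeonhole principle, one more guest must land in a table that already has 14, giving it 15.
So 15 × 14 + 1 = 211 guests are required.

211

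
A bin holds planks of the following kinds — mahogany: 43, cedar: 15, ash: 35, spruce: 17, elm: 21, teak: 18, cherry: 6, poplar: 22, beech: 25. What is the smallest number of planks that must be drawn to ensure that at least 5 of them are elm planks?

186

In the worst case for collecting elm planks, every non-elm plank comes out first.
There are 43 + 15 + 35 + 17 + 18 + 6 + 22 + 25 = 181 non-elm planks altogether.
After those, each further plank must be elm, so 181 + 5 = 186 draws guarantee 5 elm planks.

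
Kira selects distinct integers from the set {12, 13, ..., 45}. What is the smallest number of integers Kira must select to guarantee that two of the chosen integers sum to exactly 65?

22

Two chosen integers sum to 65 exactly when both halves of some pair {x, 65−x} with 20 ≤ x ≤ 65−x ≤ 45 are chosen — 13 such pairs.
The remaining 8 elements (those with no distinct partner in range) can never complete a 65-sum, so the worst case takes all of them and one from each pair: 8 + 13 = 21.
The 22nd integer has to be the second member of some pair, so 21 + 1 = 22.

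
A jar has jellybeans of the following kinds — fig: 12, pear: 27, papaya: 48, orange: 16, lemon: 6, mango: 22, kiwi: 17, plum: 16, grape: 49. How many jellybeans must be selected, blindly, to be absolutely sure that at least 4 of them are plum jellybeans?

In the worst case for collecting plum jellybeans, every non-plum jellybean comes out first.
There are 12 + 27 + 48 + 16 + 6 + 22 + 17 + 49 = 197 non-plum jellybeans altogether.
After those, each further jellybean must be plum, so 197 + 4 = 201 draws guarantee 4 plum jellybeans.

201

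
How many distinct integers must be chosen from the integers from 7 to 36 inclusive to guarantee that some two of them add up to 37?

19

Two chosen integers sum to 37 exactly when both halves of some pair {x, 37−x} with 7 ≤ x ≤ 37−x ≤ 30 are chosen — 12 such pairs.
The remaining 6 elements (those with no distinct partner in range) can never complete a 37-sum, so the worst case takes all of them and one from each pair: 6 + 12 = 18.
The 19th integer has to be the second member of some pair, so 18 + 1 = 19.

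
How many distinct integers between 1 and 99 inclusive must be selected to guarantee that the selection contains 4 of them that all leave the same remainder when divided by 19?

58

The 19 residue classes mod 19 are the pigeonholes.
With 57 integers one could put 3 in each residue class and have no class reach 4.
The 58th integer pushes some class to 4, so 19·3 + 1 = 58.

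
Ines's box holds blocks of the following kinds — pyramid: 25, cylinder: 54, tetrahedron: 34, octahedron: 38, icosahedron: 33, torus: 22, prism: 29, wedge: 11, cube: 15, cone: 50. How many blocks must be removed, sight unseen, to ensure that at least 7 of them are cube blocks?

303

In the worst case for collecting cube blocks, every non-cube block comes out first.
There are 25 + 54 + 34 + 38 + 33 + 22 + 29 + 11 + 50 = 296 non-cube blocks altogether.
After those, each further block must be cube, so 296 + 7 = 303 draws guarantee 7 cube blocks.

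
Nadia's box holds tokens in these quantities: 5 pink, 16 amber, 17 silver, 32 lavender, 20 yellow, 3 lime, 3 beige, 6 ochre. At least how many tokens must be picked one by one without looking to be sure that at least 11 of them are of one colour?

58

An adversary could hand out at most 10 tokens per colour (4 colours run out sooner): 5 + 10 + 10 + 10 + 10 + 3 + 3 + 6 = 57 tokens and still no colour has 11.
One more token lands in a colour already at 10, so 58 draws are enough and 57 are not.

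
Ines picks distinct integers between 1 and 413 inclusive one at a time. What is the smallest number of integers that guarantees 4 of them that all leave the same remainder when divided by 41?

Pigeonhole: the 41 residue classes mod 41 are the pigeonholes.
With 123 integers one could put 3 in each residue class and have no class reach 4.
The 124th integer pushes some class to 4, so 41·3 + 1 = 124.

124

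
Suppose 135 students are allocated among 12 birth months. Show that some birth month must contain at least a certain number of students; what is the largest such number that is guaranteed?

12

The 12 birth months are the holes and the 135 students are the pigeons.
If every birth month held at most 11 students, the total would be at most 12 × 11 = 132, which is less than 135.
So some birth month holds at least ⌈135/12⌉ = 12 students.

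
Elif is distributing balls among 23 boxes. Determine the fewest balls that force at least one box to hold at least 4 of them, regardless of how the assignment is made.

With 69 balls one could put exactly 3 in each of the 23 boxes, and no box would reach 4.
By the pigeonhole principle, one more ball must land in a box that already has 3, giving it 4.
So 23 × 3 + 1 = 70 balls are required.

70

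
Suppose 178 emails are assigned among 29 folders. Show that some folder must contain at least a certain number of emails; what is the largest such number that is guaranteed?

7

By pigeonhole, the 29 folders are the holes and the 178 emails are the pigeons.
If every folder held at most 6 emails, the total would be at most 29 × 6 = 174, which is less than 178.
So some folder holds at least ⌈178/29⌉ = 7 emails.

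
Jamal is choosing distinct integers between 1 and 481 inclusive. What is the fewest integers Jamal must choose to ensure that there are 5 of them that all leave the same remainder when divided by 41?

165

By pigeonhole, the 41 residue classes mod 41 are the pigeonholes.
With 164 integers one could put 4 in each residue class and have no class reach 5.
The 165th integer pushes some class to 5, so 41·4 + 1 = 165.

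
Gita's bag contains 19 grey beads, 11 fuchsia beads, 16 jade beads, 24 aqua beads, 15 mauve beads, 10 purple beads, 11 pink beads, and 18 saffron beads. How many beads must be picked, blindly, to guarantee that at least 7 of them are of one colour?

An adversary could hand out at most 6 beads per colour: 6 + 6 + 6 + 6 + 6 + 6 + 6 + 6 = 48 beads and still no colour has 7.
By pigeonhole, one more bead lands in a colour already at 6, so 49 draws are enough and 48 are not.

49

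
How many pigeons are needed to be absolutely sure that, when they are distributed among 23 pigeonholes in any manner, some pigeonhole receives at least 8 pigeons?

162

With 161 pigeons one could put exactly 7 in each of the 23 pigeonholes, and no pigeonhole would reach 8.
One more pigeon must land in a pigeonhole that already has 7, giving it 8.
So 23 × 7 + 1 = 162 pigeons are required.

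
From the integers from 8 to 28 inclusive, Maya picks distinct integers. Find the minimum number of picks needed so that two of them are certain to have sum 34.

13

A set avoiding the sum 34 can contain at most one of each pair {x, 34−x}, plus the 3 elements whose complement lies outside the range or equal to its own complement.
The integers 17, …, 28 (12 of them) are such a set: any two sum to at least 17+18 = 35 > 34.
Any 13th integer completes one of the 9 pairs, so 13 choices force a sum of 34.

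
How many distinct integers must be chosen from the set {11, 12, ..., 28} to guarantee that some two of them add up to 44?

13

A set avoiding the sum 44 can contain at most one of each pair {x, 44−x}, plus the 6 elements whose complement lies outside the range or equal to its own complement.
The integers 11, …, 22 (12 of them) are such a set: any two sum to at least 11+12 = 23 and at most 21+22 = 43 < 44.
By the pigeonhole principle, any 13th integer completes one of the 6 pairs, so 13 choices force a sum of 44.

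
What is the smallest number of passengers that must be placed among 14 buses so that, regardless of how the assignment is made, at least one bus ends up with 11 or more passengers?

141

With 140 passengers one could put exactly 10 in each of the 14 buses, and no bus would reach 11.
By pigeonhole, one more passenger must land in a bus that already has 10, giving it 11.
So 14 × 10 + 1 = 141 passengers are required.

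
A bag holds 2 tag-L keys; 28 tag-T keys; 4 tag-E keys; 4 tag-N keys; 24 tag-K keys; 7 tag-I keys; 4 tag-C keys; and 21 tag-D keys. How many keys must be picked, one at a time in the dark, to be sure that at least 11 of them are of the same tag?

Pigeonhole: the 8 tags are the holes; the keys drawn are the pigeons.
To avoid 11 of any one tag, the worst case takes at most 10 of each tag, or every key of a tag that has fewer than 10.
That gives 2 + 10 + 4 + 4 + 10 + 7 + 4 + 10 = 51 keys with no tag reaching 11.
The next key forces some tag to 11, so 51 + 1 = 52.

52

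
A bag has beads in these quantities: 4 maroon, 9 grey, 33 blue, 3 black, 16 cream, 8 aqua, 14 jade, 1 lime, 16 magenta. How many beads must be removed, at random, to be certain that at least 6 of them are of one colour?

Put each drawn bead into a box by colour. The largest draw with every box below 6 takes min(count, 5) from each colour; colours with fewer than 5 contribute all they have.
Σ min(cᵢ, 5) = 4 + 5 + 5 + 3 + 5 + 5 + 5 + 1 + 5 = 38.
Draw number 38 + 1 = 39 must push one box to 6.

39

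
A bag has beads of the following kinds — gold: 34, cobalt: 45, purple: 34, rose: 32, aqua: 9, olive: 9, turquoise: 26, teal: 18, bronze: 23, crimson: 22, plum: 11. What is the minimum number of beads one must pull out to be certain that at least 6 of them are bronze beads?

In the worst case for collecting bronze beads, every non-bronze bead comes out first.
There are 34 + 45 + 34 + 32 + 9 + 9 + 26 + 18 + 22 + 11 = 240 non-bronze beads altogether.
After those, each further bead must be bronze, so 240 + 6 = 246 draws guarantee 6 bronze beads.

246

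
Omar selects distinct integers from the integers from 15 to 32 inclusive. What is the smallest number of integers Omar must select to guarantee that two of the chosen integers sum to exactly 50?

12

A set avoiding the sum 50 can contain at most one of each pair {x, 50−x}, plus the 4 elements whose complement lies outside the range or equal to its own complement.
The integers 15, …, 25 (11 of them) are such a set: any two sum to at least 15+16 = 31 and at most 24+25 = 49 < 50.
Any 12th integer completes one of the 7 pairs, so 12 choices force a sum of 50.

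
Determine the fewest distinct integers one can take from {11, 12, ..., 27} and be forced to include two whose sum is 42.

12

Two chosen integers sum to 42 exactly when both halves of some pair {x, 42−x} with 15 ≤ x ≤ 42−x ≤ 27 are chosen — 6 such pairs.
The remaining 5 elements (those with no distinct partner in range) can never complete a 42-sum, so the worst case takes all of them and one from each pair: 5 + 6 = 11.
By pigeonhole, the 12th integer has to be the second member of some pair, so 11 + 1 = 12.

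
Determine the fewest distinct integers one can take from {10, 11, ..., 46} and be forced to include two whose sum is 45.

25

Group the elements by complementary pair {x, 45−x}: {10,35}, {11,34}, {12,33}, …, giving 13 two-element pairs and 11 integers whose partner 45−x falls outside [10,46].
By the pigeonhole principle, treating each of those 24 groups as a pigeonhole, one can pick one integer per group — 24 integers — with no two summing to 45.
The 25th integer lands in an occupied pair, forcing a sum of 45.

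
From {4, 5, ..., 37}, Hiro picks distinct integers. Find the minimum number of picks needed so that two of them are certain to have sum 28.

Group the elements by complementary pair {x, 28−x}: {4,24}, {5,23}, {6,22}, …, giving 10 two-element pairs, the single value 14 (it cannot pair with itself since the integers are distinct), and 13 integers whose partner 28−x falls outside [4,37].
By pigeonhole, treating each of those 24 groups as a pigeonhole, one can pick one integer per group — 24 integers — with no two summing to 28.
The 25th integer lands in an occupied pair, forcing a sum of 28.

25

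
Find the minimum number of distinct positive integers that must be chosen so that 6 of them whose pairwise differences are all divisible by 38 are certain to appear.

191

Integers whose pairwise differences are multiples of 38 are exactly those sharing a remainder mod 38. Pigeonhole: the 38 residue classes mod 38 are the pigeonholes.
With 190 integers one could put 5 in each residue class and have no class reach 6.
The 191st integer pushes some class to 6, so 38·5 + 1 = 191.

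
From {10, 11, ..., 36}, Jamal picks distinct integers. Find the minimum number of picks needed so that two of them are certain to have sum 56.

20

Two chosen integers sum to 56 exactly when both halves of some pair {x, 56−x} with 20 ≤ x ≤ 56−x ≤ 36 are chosen — 8 such pairs.
The remaining 11 elements (those with no distinct partner in range) can never complete a 56-sum, so the worst case takes all of them and one from each pair: 11 + 8 = 19.
The 20th integer has to be the second member of some pair, so 19 + 1 = 20.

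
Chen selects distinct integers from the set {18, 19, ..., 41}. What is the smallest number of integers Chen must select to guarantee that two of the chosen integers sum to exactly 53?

A set avoiding the sum 53 can contain at most one of each pair {x, 53−x}, plus the 6 elements whose complement lies outside the range.
The integers 27, …, 41 (15 of them) are such a set: any two sum to at least 27+28 = 55 > 53.
By the pigeonhole principle, any 16th integer completes one of the 9 pairs, so 16 choices force a sum of 53.

16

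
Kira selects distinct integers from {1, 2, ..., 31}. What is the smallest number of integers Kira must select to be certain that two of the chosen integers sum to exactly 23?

Two chosen integers sum to 23 exactly when both halves of some pair {x, 23−x} with 1 ≤ x ≤ 23−x ≤ 22 are chosen — 11 such pairs.
The remaining 9 elements (those with no distinct partner in range) can never complete a 23-sum, so the worst case takes all of them and one from each pair: 9 + 11 = 20.
Pigeonhole: the 21st integer has to be the second member of some pair, so 20 + 1 = 21.

21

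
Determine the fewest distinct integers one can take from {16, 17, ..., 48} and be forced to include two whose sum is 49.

Two chosen integers sum to 49 exactly when both halves of some pair {x, 49−x} with 16 ≤ x ≤ 49−x ≤ 33 are chosen — 9 such pairs.
The remaining 15 elements (those with no distinct partner in range) can never complete a 49-sum, so the worst case takes all of them and one from each pair: 15 + 9 = 24.
The 25th integer has to be the second member of some pair, so 24 + 1 = 25.

25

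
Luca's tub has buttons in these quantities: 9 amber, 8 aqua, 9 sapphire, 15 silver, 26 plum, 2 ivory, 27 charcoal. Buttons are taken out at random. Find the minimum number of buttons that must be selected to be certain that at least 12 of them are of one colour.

Pigeonhole: the 7 colours are the holes; the buttons drawn are the pigeons.
To avoid 12 of any one colour, the worst case takes at most 11 of each colour, or every button of a colour that has fewer than 11.
That gives 9 + 8 + 9 + 11 + 11 + 2 + 11 = 61 buttons with no colour reaching 12.
The next button forces some colour to 12, so 61 + 1 = 62.

62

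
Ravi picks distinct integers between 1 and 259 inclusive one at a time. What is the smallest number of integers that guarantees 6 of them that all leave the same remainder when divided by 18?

91

Pigeonhole: the 18 residue classes mod 18 are the pigeonholes.
With 90 integers one could put 5 in each residue class and have no class reach 6.
The 91st integer pushes some class to 6, so 18·5 + 1 = 91.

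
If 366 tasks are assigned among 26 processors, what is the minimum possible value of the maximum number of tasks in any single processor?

15

The 26 processors are the holes and the 366 tasks are the pigeons.
If every processor held at most 14 tasks, the total would be at most 26 × 14 = 364, which is less than 366.
So some processor holds at least ⌈366/26⌉ = 15 tasks.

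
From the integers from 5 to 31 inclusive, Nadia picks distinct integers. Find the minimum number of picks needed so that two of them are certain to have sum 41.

17

Two chosen integers sum to 41 exactly when both halves of some pair {x, 41−x} with 10 ≤ x ≤ 41−x ≤ 31 are chosen — 11 such pairs.
The remaining 5 elements (those with no distinct partner in range) can never complete a 41-sum, so the worst case takes all of them and one from each pair: 5 + 11 = 16.
The 17th integer has to be the second member of some pair, so 16 + 1 = 17.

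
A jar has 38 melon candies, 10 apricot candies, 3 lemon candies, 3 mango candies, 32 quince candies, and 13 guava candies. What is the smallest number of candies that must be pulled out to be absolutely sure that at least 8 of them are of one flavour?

The 6 flavours are the holes; the candies drawn are the pigeons.
To avoid 8 of any one flavour, the worst case takes at most 7 of each flavour, or every candy of a flavour that has fewer than 7.
That gives 7 + 7 + 3 + 3 + 7 + 7 = 34 candies with no flavour reaching 8.
The next candy forces some flavour to 8, so 34 + 1 = 35.

35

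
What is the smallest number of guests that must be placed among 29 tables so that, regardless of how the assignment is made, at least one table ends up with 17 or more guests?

With 464 guests one could put exactly 16 in each of the 29 tables, and no table would reach 17.
By pigeonhole, one more guest must land in a table that already has 16, giving it 17.
So 29 × 16 + 1 = 465 guests are required.

465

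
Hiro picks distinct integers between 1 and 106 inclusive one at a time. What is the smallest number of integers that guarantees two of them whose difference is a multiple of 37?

38

Integers whose pairwise differences are multiples of 37 are exactly those sharing a remainder mod 37. By the pigeonhole principle, the 37 residue classes mod 37 are the pigeonholes.
With 37 integers one could put 1 in each residue class and have no class reach 2.
The 38th integer pushes some class to 2, so 37·1 + 1 = 38.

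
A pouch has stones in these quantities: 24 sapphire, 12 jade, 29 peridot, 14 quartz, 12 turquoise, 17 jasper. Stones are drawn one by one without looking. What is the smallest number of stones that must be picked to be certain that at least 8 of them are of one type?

An adversary could hand out at most 7 stones per type: 7 + 7 + 7 + 7 + 7 + 7 = 42 stones and still no type has 8.
Pigeonhole: one more stone lands in a type already at 7, so 43 draws are enough and 42 are not.

43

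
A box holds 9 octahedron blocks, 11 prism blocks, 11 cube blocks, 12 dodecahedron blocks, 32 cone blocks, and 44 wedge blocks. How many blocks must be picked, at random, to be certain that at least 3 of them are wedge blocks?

In the worst case for collecting wedge blocks, every non-wedge block comes out first.
There are 9 + 11 + 11 + 12 + 32 = 75 non-wedge blocks altogether.
After those, each further block must be wedge, so 75 + 3 = 78 draws guarantee 3 wedge blocks.

78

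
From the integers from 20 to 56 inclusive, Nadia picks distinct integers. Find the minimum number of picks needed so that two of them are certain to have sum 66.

Group the elements by complementary pair {x, 66−x}: {20,46}, {21,45}, {22,44}, …, giving 13 two-element pairs, the single value 33 (it cannot pair with itself since the integers are distinct), and 10 integers whose partner 66−x falls outside [20,56].
Treating each of those 24 groups as a pigeonhole, one can pick one integer per group — 24 integers — with no two summing to 66.
The 25th integer lands in an occupied pair, forcing a sum of 66.

25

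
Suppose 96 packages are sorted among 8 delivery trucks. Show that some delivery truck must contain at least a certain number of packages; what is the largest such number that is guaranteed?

12

By the pigeonhole principle, the 8 delivery trucks are the holes and the 96 packages are the pigeons.
If every delivery truck held at most 11 packages, the total would be at most 8 × 11 = 88, which is less than 96.
So some delivery truck holds at least ⌈96/8⌉ = 12 packages.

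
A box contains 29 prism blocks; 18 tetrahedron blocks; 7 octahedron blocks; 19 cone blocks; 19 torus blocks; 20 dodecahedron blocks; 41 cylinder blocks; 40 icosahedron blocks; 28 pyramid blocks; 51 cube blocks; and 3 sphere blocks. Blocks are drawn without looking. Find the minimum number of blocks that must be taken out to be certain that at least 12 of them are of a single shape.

Pigeonhole: put each drawn block into a box by shape. The largest draw with every box below 12 takes min(count, 11) from each shape; shapes with fewer than 11 contribute all they have.
Σ min(cᵢ, 11) = 11 + 11 + 7 + 11 + 11 + 11 + 11 + 11 + 11 + 11 + 3 = 109.
Draw number 109 + 1 = 110 must push one box to 12.

110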